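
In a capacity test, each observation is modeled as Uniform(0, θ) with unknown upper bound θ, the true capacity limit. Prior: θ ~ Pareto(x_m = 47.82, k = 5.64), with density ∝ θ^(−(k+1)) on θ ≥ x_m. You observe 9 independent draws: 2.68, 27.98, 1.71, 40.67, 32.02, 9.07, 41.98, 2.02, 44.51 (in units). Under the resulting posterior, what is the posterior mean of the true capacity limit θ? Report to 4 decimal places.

51.3259

A Pareto(scale x_m, shape k) prior on the upper bound θ of Uniform(0, θ) is conjugate: posterior is Pareto(max(x_m, max xᵢ), k + n).
Sample maximum = 44.51; prior scale x_m = 47.82 → posterior scale = max = 47.82.
Posterior shape = 5.64 + 9 = 14.64.
E[θ|data] = k·x_m/(k−1) = 14.64·47.82/13.64 = 51.3259.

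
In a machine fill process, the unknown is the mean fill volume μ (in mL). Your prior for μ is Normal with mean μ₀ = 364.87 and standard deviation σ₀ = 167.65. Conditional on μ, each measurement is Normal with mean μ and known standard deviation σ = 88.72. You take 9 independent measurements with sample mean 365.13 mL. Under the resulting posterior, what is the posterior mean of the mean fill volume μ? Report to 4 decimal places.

For Normal data with known variance σ², a Normal(μ₀, σ₀²) prior on μ is conjugate. Posterior precision = 1/σ₀² + n/σ²; posterior mean is the precision-weighted average of μ₀ and x̄.
n·x̄ = 9·365.13 = 3286.17.
σ₀² = 167.65² = 28106.5225, σ² = 88.72² = 7871.2384; σ² + n·σ₀² = 7871.2384 + 9·28106.5225 = 260829.9409.
Posterior mean = (μ₀/σ₀² + n·x̄/σ²)/(1/σ₀² + n/σ²) = (σ²·μ₀ + σ₀²·n·x̄)/(σ² + n·σ₀²) = (7871.2384·364.87 + 28106.5225·3286.17)/260829.9409 = 95234789.798833/260829.9409 = 365.1222.

365.1222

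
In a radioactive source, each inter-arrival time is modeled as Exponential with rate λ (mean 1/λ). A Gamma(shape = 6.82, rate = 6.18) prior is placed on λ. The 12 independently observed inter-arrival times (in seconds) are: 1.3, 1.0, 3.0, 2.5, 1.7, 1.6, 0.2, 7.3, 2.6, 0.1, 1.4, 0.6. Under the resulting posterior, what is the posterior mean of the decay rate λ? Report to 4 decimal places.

0.6384

With a Gamma(shape α, rate β) prior on the exponential rate λ, the posterior after n observations with total T = Σxᵢ is Gamma(α+n, β+T).
Sum of observations T = 23.3 seconds; n = 12.
Posterior: Gamma(6.82+12, 6.18+23.3) = Gamma(18.82, 29.48).
Posterior mean of λ = α/β = 18.82/29.48 = 0.6384.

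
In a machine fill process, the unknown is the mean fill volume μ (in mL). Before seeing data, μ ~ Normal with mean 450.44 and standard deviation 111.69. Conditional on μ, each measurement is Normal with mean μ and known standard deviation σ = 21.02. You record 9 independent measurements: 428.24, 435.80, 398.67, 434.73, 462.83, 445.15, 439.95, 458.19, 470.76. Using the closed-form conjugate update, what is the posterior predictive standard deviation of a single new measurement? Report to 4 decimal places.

For Normal data with known variance σ², a Normal(μ₀, σ₀²) prior on μ is conjugate. Posterior precision = 1/σ₀² + n/σ²; posterior mean is the precision-weighted average of μ₀ and x̄.
σ₀² = 111.69² = 12474.6561, σ² = 21.02² = 441.8404; σ² + n·σ₀² = 441.8404 + 9·12474.6561 = 112713.7453.
Posterior precision = 1/σ₀² + n/σ² = 1/12474.6561 + 9/441.8404 = (σ² + n·σ₀²)/(σ₀²σ²) = 112713.7453/(12474.6561·441.8404); posterior variance σₙ² = σ₀²σ²/(σ² + n·σ₀²) = 12474.6561·441.8404/112713.7453 = 48.900931.
Predictive variance for one new observation = σₙ² + σ² = 12474.6561·441.8404/112713.7453 + 441.8404 = σ²·(σ₀² + 112713.7453)/112713.7453 = 441.8404·125188.4014/112713.7453 = 490.741331; SD = √(441.8404·125188.4014/112713.7453) = 22.1527.

22.1527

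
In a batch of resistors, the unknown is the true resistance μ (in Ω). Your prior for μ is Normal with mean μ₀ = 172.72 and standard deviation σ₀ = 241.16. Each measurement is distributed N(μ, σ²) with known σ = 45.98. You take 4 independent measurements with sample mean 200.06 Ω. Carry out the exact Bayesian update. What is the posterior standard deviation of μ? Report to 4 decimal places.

For Normal data with known variance σ², a Normal(μ₀, σ₀²) prior on μ is conjugate. Posterior precision = 1/σ₀² + n/σ²; posterior mean is the precision-weighted average of μ₀ and x̄.
σ₀² = 241.16² = 58158.1456, σ² = 45.98² = 2114.1604; σ² + n·σ₀² = 2114.1604 + 4·58158.1456 = 234746.7428.
Posterior precision = 1/σ₀² + n/σ² = 1/58158.1456 + 4/2114.1604 = (σ² + n·σ₀²)/(σ₀²σ²) = 234746.7428/(58158.1456·2114.1604); posterior variance σₙ² = σ₀²σ²/(σ² + n·σ₀²) = 58158.1456·2114.1604/234746.7428 = 523.779998.
Posterior SD = √σₙ² = √(58158.1456·2114.1604/234746.7428) = 22.8862.

22.8862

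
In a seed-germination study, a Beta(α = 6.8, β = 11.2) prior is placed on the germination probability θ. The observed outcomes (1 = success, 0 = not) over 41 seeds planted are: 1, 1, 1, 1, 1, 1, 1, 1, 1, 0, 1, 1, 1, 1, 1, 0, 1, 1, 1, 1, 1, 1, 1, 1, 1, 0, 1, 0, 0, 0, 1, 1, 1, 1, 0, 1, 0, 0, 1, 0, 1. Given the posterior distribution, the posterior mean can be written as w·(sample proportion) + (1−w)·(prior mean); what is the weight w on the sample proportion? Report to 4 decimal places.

0.6949

The Beta prior is conjugate to a Binomial/Bernoulli likelihood; the update adds successes to α and failures to β.
Posterior mean = (α₀+k)/(α₀+β₀+n) = [n/(α₀+β₀+n)]·(k/n) + [(α₀+β₀)/(α₀+β₀+n)]·α₀/(α₀+β₀), so only n and the prior enter the weight.
The weight on the data is w = n/(α₀+β₀+n) = 41/(6.8+11.2+41) = 41/59.0 = 0.6949.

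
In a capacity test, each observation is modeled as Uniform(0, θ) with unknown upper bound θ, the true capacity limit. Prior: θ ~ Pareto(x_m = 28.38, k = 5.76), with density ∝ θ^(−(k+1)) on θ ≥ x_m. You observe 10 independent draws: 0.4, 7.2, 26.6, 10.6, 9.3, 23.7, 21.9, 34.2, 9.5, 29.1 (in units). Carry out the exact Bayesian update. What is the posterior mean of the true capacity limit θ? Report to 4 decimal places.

A Pareto(scale x_m, shape k) prior on the upper bound θ of Uniform(0, θ) is conjugate: posterior is Pareto(max(x_m, max xᵢ), k + n).
Sample maximum = 34.2; prior scale x_m = 28.38 → posterior scale = max = 34.20.
Posterior shape = 5.76 + 10 = 15.76.
E[θ|data] = k·x_m/(k−1) = 15.76·34.20/14.76 = 36.5171.

36.5171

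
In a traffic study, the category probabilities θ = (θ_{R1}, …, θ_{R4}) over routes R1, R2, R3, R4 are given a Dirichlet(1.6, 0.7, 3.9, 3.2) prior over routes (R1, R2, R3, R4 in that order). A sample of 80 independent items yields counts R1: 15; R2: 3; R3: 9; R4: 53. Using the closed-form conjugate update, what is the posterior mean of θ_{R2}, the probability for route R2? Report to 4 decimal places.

0.0414

The Dirichlet prior is conjugate to the Multinomial likelihood: each posterior αⱼ = prior αⱼ + observed count nⱼ.
Posterior concentration: (16.6, 3.7, 12.9, 56.2), total = 89.4.
E[θ_{R2}|data] = α_{R2}/Σα = 3.7/89.4 = 0.0414.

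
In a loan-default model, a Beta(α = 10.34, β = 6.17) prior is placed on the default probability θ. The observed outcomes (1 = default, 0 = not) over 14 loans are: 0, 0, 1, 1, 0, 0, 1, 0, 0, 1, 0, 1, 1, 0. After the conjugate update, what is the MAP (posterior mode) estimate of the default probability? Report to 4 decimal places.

0.5381

The Beta prior is conjugate to a Binomial/Bernoulli likelihood; the update adds successes to α and failures to β.
Posterior: Beta(α+k, β+n−k) = Beta(10.34+6, 6.17+8) = Beta(16.34, 14.17).
Mode of Beta(a,b) for a,b>1 is (a−1)/(a+b−2) = 15.34/28.51 = 0.5381.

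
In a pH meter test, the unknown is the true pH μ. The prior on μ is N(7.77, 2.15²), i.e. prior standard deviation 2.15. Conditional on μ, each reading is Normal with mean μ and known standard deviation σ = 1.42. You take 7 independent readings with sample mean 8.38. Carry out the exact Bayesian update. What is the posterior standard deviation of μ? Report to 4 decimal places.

0.5207

For Normal data with known variance σ², a Normal(μ₀, σ₀²) prior on μ is conjugate. Posterior precision = 1/σ₀² + n/σ²; posterior mean is the precision-weighted average of μ₀ and x̄.
σ₀² = 2.15² = 4.6225, σ² = 1.42² = 2.0164; σ² + n·σ₀² = 2.0164 + 7·4.6225 = 34.3739.
Posterior precision = 1/σ₀² + n/σ² = 1/4.6225 + 7/2.0164 = (σ² + n·σ₀²)/(σ₀²σ²) = 34.3739/(4.6225·2.0164); posterior variance σₙ² = σ₀²σ²/(σ² + n·σ₀²) = 4.6225·2.0164/34.3739 = 0.271159.
Posterior SD = √σₙ² = √(4.6225·2.0164/34.3739) = 0.5207.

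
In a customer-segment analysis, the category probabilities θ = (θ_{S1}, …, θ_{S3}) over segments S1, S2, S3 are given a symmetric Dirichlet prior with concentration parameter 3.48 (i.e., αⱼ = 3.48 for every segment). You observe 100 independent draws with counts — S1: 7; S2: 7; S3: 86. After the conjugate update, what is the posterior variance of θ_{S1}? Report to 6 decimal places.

The Dirichlet prior is conjugate to the Multinomial likelihood: each posterior αⱼ = prior αⱼ + observed count nⱼ.
Posterior concentration: (10.48, 10.48, 89.48), total = 110.44.
Var[θ_j] = α_j(Σα−α_j)/((Σα)²(Σα+1)) = 10.48·99.96/(110.44²·111.44) = 0.000771.

0.000771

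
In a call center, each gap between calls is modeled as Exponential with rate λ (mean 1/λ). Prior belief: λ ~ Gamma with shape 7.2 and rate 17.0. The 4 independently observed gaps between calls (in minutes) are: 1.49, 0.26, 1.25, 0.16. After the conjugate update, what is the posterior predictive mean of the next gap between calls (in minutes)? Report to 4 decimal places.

With a Gamma(shape α, rate β) prior on the exponential rate λ, the posterior after n observations with total T = Σxᵢ is Gamma(α+n, β+T).
Sum of observations T = 3.16 minutes; n = 4.
Posterior: Gamma(7.2+4, 17.0+3.16) = Gamma(11.2, 20.16).
The predictive distribution for the next observation is Lomax; its mean is β/(α−1) = 20.16/10.2 = 1.9765.

1.9765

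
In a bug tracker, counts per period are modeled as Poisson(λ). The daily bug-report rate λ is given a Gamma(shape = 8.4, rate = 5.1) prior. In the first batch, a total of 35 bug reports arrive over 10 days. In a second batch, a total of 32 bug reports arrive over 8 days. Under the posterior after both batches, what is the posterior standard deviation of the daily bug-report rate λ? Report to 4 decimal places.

With a Gamma(shape α, rate β) prior, the Poisson likelihood is conjugate: the posterior is Gamma(α + ΣXᵢ, β + n).
After batch 1: Gamma(α+S, β+n) = Gamma(8.4+35, 5.1+10) = Gamma(43.4, 15.1).
After batch 2: Gamma(α+S, β+n) = Gamma(43.4+32, 15.1+8) = Gamma(75.4, 23.1).
SD = √α/β = √75.4/23.1 = 0.3759.

0.3759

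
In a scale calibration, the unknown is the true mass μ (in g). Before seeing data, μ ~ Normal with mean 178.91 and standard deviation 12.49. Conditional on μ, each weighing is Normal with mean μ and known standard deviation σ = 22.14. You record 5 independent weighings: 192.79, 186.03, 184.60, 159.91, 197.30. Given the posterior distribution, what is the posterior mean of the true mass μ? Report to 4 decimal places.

For Normal data with known variance σ², a Normal(μ₀, σ₀²) prior on μ is conjugate. Posterior precision = 1/σ₀² + n/σ²; posterior mean is the precision-weighted average of μ₀ and x̄.
Σxᵢ = 192.79 + 186.03 + 184.60 + 159.91 + 197.30 = 920.63, so n·x̄ = 920.63.
σ₀² = 12.49² = 156.0001, σ² = 22.14² = 490.1796; σ² + n·σ₀² = 490.1796 + 5·156.0001 = 1270.1801.
Posterior mean = (μ₀/σ₀² + n·x̄/σ²)/(1/σ₀² + n/σ²) = (σ²·μ₀ + σ₀²·n·x̄)/(σ² + n·σ₀²) = (490.1796·178.91 + 156.0001·920.63)/1270.1801 = 231316.404299/1270.1801 = 182.1131.

182.1131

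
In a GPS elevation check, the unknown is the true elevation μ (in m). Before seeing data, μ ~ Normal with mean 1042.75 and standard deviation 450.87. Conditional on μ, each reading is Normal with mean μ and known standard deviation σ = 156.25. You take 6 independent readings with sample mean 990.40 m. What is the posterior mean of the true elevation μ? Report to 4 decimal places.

991.4273

For Normal data with known variance σ², a Normal(μ₀, σ₀²) prior on μ is conjugate. Posterior precision = 1/σ₀² + n/σ²; posterior mean is the precision-weighted average of μ₀ and x̄.
n·x̄ = 6·990.40 = 5942.4.
σ₀² = 450.87² = 203283.7569, σ² = 156.25² = 24414.0625; σ² + n·σ₀² = 24414.0625 + 6·203283.7569 = 1244116.6039.
Posterior mean = (μ₀/σ₀² + n·x̄/σ²)/(1/σ₀² + n/σ²) = (σ²·μ₀ + σ₀²·n·x̄)/(σ² + n·σ₀²) = (24414.0625·1042.75 + 203283.7569·5942.4)/1244116.6039 = 1233451160.674435/1244116.6039 = 991.4273.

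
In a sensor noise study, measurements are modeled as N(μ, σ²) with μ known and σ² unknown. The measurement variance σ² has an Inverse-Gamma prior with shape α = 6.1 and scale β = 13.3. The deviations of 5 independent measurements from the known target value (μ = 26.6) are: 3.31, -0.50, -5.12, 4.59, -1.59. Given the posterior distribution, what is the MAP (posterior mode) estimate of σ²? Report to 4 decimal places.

With known mean μ and an Inverse-Gamma(α, β) prior on σ², the Normal likelihood is conjugate: posterior is Inv-Gamma(α + n/2, β + Σ(xᵢ−μ)²/2).
Σ(xᵢ−μ)² = (3.31)² + (-0.50)² + (-5.12)² + (4.59)² + (-1.59)² = 61.0167.
Posterior: Inv-Gamma(6.1 + 5/2, 13.3 + 61.0167/2) = Inv-Gamma(8.60, 43.80835).
Mode = β/(α+1) = 43.80835/9.60 = 4.5634.

4.5634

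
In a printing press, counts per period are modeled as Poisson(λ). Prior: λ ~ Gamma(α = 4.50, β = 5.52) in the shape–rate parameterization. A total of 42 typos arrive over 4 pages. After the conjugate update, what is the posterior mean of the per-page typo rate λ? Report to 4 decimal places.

4.8845

With a Gamma(shape α, rate β) prior, the Poisson likelihood is conjugate: the posterior is Gamma(α + ΣXᵢ, β + n).
Posterior: Gamma(α+S, β+n) = Gamma(4.50+42, 5.52+4) = Gamma(46.50, 9.52).
Posterior mean = α/β = 46.50/9.52 = 4.8845.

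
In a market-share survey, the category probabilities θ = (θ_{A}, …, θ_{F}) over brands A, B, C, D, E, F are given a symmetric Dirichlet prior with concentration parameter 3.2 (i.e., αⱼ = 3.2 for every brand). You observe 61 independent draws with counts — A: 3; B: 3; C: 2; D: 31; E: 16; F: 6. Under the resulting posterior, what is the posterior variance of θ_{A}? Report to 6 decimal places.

0.000878

The Dirichlet prior is conjugate to the Multinomial likelihood: each posterior αⱼ = prior αⱼ + observed count nⱼ.
Posterior concentration: (6.2, 6.2, 5.2, 34.2, 19.2, 9.2), total = 80.2.
Var[θ_j] = α_j(Σα−α_j)/((Σα)²(Σα+1)) = 6.2·74.0/(80.2²·81.2) = 0.000878.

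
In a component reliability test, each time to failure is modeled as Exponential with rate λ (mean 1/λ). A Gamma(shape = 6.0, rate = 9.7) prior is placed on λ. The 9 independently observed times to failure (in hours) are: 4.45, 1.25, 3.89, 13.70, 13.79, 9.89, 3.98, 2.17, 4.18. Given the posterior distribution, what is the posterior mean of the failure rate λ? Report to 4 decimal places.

With a Gamma(shape α, rate β) prior on the exponential rate λ, the posterior after n observations with total T = Σxᵢ is Gamma(α+n, β+T).
Sum of observations T = 57.30 hours; n = 9.
Posterior: Gamma(6.0+9, 9.7+57.30) = Gamma(15.0, 67.00).
Posterior mean of λ = α/β = 15.0/67.00 = 0.2239.

0.2239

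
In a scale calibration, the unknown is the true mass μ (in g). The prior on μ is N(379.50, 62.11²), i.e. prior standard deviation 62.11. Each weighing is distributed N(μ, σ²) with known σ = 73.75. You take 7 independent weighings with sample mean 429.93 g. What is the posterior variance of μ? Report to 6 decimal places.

646.742039

For Normal data with known variance σ², a Normal(μ₀, σ₀²) prior on μ is conjugate. Posterior precision = 1/σ₀² + n/σ²; posterior mean is the precision-weighted average of μ₀ and x̄.
σ₀² = 62.11² = 3857.6521, σ² = 73.75² = 5439.0625; σ² + n·σ₀² = 5439.0625 + 7·3857.6521 = 32442.6272.
Posterior precision = 1/σ₀² + n/σ² = 1/3857.6521 + 7/5439.0625 = (σ² + n·σ₀²)/(σ₀²σ²) = 32442.6272/(3857.6521·5439.0625); posterior variance σₙ² = σ₀²σ²/(σ² + n·σ₀²) = 3857.6521·5439.0625/32442.6272 = 646.742039.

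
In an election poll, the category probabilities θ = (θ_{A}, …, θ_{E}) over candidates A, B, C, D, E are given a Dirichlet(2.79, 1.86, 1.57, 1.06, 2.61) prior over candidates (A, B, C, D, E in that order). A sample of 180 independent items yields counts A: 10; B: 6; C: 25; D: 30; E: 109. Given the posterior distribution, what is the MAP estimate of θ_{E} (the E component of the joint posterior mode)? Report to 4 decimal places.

0.5982

The Dirichlet prior is conjugate to the Multinomial likelihood: each posterior αⱼ = prior αⱼ + observed count nⱼ.
Posterior concentration: (12.79, 7.86, 26.57, 31.06, 111.61), total = 189.89.
Joint mode component: (α_{E}−1)/(Σα−K) = 110.61/184.89 = 0.5982.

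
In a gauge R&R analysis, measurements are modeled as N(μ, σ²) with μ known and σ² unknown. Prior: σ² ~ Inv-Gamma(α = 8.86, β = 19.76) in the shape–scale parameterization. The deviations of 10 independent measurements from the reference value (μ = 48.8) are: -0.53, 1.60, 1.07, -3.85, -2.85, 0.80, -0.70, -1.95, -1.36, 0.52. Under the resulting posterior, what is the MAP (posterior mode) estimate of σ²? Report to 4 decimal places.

2.4732

With known mean μ and an Inverse-Gamma(α, β) prior on σ², the Normal likelihood is conjugate: posterior is Inv-Gamma(α + n/2, β + Σ(xᵢ−μ)²/2).
Σ(xᵢ−μ)² = (-0.53)² + (1.60)² + (1.07)² + (-3.85)² + (-2.85)² + (0.80)² + (-0.70)² + (-1.95)² + (-1.36)² + (0.52)² = 33.9833.
Posterior: Inv-Gamma(8.86 + 10/2, 19.76 + 33.9833/2) = Inv-Gamma(13.86, 36.75165).
Mode = β/(α+1) = 36.75165/14.86 = 2.4732.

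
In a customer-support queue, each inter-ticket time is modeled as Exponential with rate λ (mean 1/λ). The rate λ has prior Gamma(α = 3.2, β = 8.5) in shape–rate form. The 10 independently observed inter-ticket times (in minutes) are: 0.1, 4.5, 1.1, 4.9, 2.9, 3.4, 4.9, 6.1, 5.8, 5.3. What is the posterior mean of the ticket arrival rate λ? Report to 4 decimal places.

With a Gamma(shape α, rate β) prior on the exponential rate λ, the posterior after n observations with total T = Σxᵢ is Gamma(α+n, β+T).
Sum of observations T = 39.0 minutes; n = 10.
Posterior: Gamma(3.2+10, 8.5+39.0) = Gamma(13.2, 47.5).
Posterior mean of λ = α/β = 13.2/47.5 = 0.2779.

0.2779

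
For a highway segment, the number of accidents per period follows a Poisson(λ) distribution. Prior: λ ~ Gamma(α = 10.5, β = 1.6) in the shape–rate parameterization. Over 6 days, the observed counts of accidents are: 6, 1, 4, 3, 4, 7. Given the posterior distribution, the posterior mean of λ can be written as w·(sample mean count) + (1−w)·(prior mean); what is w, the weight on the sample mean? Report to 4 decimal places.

With a Gamma(shape α, rate β) prior, the Poisson likelihood is conjugate: the posterior is Gamma(α + ΣXᵢ, β + n).
Posterior mean = (α₀+S)/(β₀+n) = [n/(β₀+n)]·(S/n) + [β₀/(β₀+n)]·(α₀/β₀), so only n and β₀ enter the weight.
Weight on data w = n/(β₀+n) = 6/(1.6+6) = 6/7.6 = 0.7895.

0.7895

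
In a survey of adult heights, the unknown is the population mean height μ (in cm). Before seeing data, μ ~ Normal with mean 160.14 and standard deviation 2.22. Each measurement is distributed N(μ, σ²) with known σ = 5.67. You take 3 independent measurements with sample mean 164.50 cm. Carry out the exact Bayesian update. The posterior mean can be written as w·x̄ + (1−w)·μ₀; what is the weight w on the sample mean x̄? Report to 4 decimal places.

0.3150

For Normal data with known variance σ², a Normal(μ₀, σ₀²) prior on μ is conjugate. Posterior precision = 1/σ₀² + n/σ²; posterior mean is the precision-weighted average of μ₀ and x̄.
σ₀² = 2.22² = 4.9284, σ² = 5.67² = 32.1489. Prior precision 1/σ₀² = 1/4.9284; data precision n/σ² = 3/32.1489.
w = (n/σ²)/(1/σ₀² + n/σ²) = n·σ₀²/(σ² + n·σ₀²) = 3·4.9284/(32.1489 + 3·4.9284) = 14.7852/46.9341 = 0.3150.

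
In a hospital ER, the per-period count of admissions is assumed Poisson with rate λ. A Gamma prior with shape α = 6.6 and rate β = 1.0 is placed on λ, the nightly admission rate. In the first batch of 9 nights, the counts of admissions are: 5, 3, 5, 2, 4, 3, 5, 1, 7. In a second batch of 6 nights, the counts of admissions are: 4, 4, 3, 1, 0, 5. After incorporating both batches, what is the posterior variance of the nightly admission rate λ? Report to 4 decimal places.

0.2289

With a Gamma(shape α, rate β) prior, the Poisson likelihood is conjugate: the posterior is Gamma(α + ΣXᵢ, β + n).
Batch 1: sum of counts S = 35 over n = 9 nights.
After batch 1: Gamma(α+S, β+n) = Gamma(6.6+35, 1.0+9) = Gamma(41.6, 10.0).
Batch 2: sum of counts S = 17 over n = 6 nights.
After batch 2: Gamma(α+S, β+n) = Gamma(41.6+17, 10.0+6) = Gamma(58.6, 16.0).
Var = α/β² = 58.6/16.0² = 0.2289.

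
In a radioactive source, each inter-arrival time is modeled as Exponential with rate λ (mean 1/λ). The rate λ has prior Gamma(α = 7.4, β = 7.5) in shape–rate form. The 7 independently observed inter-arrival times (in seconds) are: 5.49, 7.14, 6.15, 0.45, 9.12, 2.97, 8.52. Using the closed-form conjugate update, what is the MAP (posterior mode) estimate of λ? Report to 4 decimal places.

With a Gamma(shape α, rate β) prior on the exponential rate λ, the posterior after n observations with total T = Σxᵢ is Gamma(α+n, β+T).
Sum of observations T = 39.84 seconds; n = 7.
Posterior: Gamma(7.4+7, 7.5+39.84) = Gamma(14.4, 47.34).
Mode = (α−1)/β = 0.2831.

0.2831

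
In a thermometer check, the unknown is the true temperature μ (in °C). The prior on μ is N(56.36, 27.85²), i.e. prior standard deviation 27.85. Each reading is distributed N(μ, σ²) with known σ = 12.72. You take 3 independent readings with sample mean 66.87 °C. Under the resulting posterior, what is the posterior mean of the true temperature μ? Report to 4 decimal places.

66.1867

For Normal data with known variance σ², a Normal(μ₀, σ₀²) prior on μ is conjugate. Posterior precision = 1/σ₀² + n/σ²; posterior mean is the precision-weighted average of μ₀ and x̄.
n·x̄ = 3·66.87 = 200.61.
σ₀² = 27.85² = 775.6225, σ² = 12.72² = 161.7984; σ² + n·σ₀² = 161.7984 + 3·775.6225 = 2488.6659.
Posterior mean = (μ₀/σ₀² + n·x̄/σ²)/(1/σ₀² + n/σ²) = (σ²·μ₀ + σ₀²·n·x̄)/(σ² + n·σ₀²) = (161.7984·56.36 + 775.6225·200.61)/2488.6659 = 164716.587549/2488.6659 = 66.1867.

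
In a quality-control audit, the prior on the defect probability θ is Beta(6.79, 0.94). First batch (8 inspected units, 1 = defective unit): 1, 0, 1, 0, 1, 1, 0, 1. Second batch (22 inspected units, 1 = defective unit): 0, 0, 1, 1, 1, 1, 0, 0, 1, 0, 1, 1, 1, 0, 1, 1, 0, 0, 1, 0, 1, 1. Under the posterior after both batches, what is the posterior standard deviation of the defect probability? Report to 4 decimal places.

0.0763

The Beta prior is conjugate to a Binomial/Bernoulli likelihood; the update adds successes to α and failures to β.
After batch 1: Beta(6.79+5, 0.94+3) = Beta(11.79, 3.94).
After batch 2: Beta(11.79+13, 3.94+9) = Beta(24.79, 12.94).
Var = αβ/((α+β)²(α+β+1)) = 24.79·12.94/(37.73²·38.73) = 0.00581821; SD = √0.00581821 = 0.0763.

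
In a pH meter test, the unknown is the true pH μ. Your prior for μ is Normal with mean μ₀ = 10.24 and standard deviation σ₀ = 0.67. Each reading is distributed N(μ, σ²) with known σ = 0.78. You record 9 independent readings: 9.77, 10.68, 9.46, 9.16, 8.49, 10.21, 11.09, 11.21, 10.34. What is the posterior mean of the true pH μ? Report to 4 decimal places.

For Normal data with known variance σ², a Normal(μ₀, σ₀²) prior on μ is conjugate. Posterior precision = 1/σ₀² + n/σ²; posterior mean is the precision-weighted average of μ₀ and x̄.
Σxᵢ = 9.77 + 10.68 + 9.46 + 9.16 + 8.49 + 10.21 + 11.09 + 11.21 + 10.34 = 90.41, so n·x̄ = 90.41.
σ₀² = 0.67² = 0.4489, σ² = 0.78² = 0.6084; σ² + n·σ₀² = 0.6084 + 9·0.4489 = 4.6485.
Posterior mean = (μ₀/σ₀² + n·x̄/σ²)/(1/σ₀² + n/σ²) = (σ²·μ₀ + σ₀²·n·x̄)/(σ² + n·σ₀²) = (0.6084·10.24 + 0.4489·90.41)/4.6485 = 46.815065/4.6485 = 10.0710.

10.0710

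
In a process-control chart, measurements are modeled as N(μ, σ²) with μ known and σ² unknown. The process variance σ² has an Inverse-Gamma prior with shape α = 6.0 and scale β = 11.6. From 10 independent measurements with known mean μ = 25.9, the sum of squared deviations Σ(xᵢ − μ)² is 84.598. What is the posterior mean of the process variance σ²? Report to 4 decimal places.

5.3899

With known mean μ and an Inverse-Gamma(α, β) prior on σ², the Normal likelihood is conjugate: posterior is Inv-Gamma(α + n/2, β + Σ(xᵢ−μ)²/2).
Posterior: Inv-Gamma(6.0 + 10/2, 11.6 + 84.598/2) = Inv-Gamma(11.00, 53.8990).
E[σ²|data] = β/(α−1) = 53.8990/10.00 = 5.3899.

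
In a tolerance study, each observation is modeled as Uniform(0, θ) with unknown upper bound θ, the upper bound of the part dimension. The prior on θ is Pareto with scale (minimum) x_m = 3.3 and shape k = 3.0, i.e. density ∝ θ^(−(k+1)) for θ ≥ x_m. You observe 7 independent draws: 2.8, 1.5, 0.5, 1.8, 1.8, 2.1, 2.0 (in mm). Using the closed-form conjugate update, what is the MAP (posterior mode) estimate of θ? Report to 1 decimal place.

3.3

A Pareto(scale x_m, shape k) prior on the upper bound θ of Uniform(0, θ) is conjugate: posterior is Pareto(max(x_m, max xᵢ), k + n).
Sample maximum = 2.8; prior scale x_m = 3.3 → posterior scale = max = 3.3.
Posterior shape = 3.0 + 7 = 10.0.
The Pareto density is decreasing on [x_m, ∞), so the mode is x_m = 3.3.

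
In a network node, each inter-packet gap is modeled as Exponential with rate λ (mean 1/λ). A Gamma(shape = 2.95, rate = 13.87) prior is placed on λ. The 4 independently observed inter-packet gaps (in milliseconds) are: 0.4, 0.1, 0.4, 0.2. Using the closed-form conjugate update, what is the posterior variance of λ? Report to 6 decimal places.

With a Gamma(shape α, rate β) prior on the exponential rate λ, the posterior after n observations with total T = Σxᵢ is Gamma(α+n, β+T).
Sum of observations T = 1.1 milliseconds; n = 4.
Posterior: Gamma(2.95+4, 13.87+1.1) = Gamma(6.95, 14.97).
Var = α/β² = 0.031013.

0.031013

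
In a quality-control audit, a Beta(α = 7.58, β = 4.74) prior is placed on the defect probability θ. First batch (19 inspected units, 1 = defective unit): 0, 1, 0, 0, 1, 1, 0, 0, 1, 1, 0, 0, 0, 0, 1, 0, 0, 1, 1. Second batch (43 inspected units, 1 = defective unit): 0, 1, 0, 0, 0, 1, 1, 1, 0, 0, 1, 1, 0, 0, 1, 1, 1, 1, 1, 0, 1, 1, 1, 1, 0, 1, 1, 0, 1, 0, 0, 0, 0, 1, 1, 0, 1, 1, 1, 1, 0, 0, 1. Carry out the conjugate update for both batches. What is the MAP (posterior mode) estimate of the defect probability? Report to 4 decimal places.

0.5473

The Beta prior is conjugate to a Binomial/Bernoulli likelihood; the update adds successes to α and failures to β.
After batch 1: Beta(7.58+8, 4.74+11) = Beta(15.58, 15.74).
After batch 2: Beta(15.58+25, 15.74+18) = Beta(40.58, 33.74).
Mode of Beta(a,b) for a,b>1 is (a−1)/(a+b−2) = 39.58/72.32 = 0.5473.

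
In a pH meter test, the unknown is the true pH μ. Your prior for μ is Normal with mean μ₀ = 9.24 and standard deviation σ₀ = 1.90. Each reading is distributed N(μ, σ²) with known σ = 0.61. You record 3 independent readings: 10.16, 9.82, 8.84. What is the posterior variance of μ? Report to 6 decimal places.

0.119913

For Normal data with known variance σ², a Normal(μ₀, σ₀²) prior on μ is conjugate. Posterior precision = 1/σ₀² + n/σ²; posterior mean is the precision-weighted average of μ₀ and x̄.
σ₀² = 1.90² = 3.61, σ² = 0.61² = 0.3721; σ² + n·σ₀² = 0.3721 + 3·3.61 = 11.2021.
Posterior precision = 1/σ₀² + n/σ² = 1/3.61 + 3/0.3721 = (σ² + n·σ₀²)/(σ₀²σ²) = 11.2021/(3.61·0.3721); posterior variance σₙ² = σ₀²σ²/(σ² + n·σ₀²) = 3.61·0.3721/11.2021 = 0.119913.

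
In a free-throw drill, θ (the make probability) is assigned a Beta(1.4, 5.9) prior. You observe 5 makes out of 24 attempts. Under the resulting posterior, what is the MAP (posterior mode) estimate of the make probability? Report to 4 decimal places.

The Beta prior is conjugate to a Binomial/Bernoulli likelihood; the update adds successes to α and failures to β.
Posterior: Beta(α+k, β+n−k) = Beta(1.4+5, 5.9+19) = Beta(6.4, 24.9).
Mode of Beta(a,b) for a,b>1 is (a−1)/(a+b−2) = 5.4/29.3 = 0.1843.

0.1843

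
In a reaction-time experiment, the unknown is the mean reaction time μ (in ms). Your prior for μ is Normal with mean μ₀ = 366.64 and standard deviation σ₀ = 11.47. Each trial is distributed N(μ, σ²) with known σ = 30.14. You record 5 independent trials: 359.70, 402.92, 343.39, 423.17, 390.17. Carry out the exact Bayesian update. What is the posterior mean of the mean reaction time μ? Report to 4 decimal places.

For Normal data with known variance σ², a Normal(μ₀, σ₀²) prior on μ is conjugate. Posterior precision = 1/σ₀² + n/σ²; posterior mean is the precision-weighted average of μ₀ and x̄.
Σxᵢ = 359.70 + 402.92 + 343.39 + 423.17 + 390.17 = 1919.35, so n·x̄ = 1919.35.
σ₀² = 11.47² = 131.5609, σ² = 30.14² = 908.4196; σ² + n·σ₀² = 908.4196 + 5·131.5609 = 1566.2241.
Posterior mean = (μ₀/σ₀² + n·x̄/σ²)/(1/σ₀² + n/σ²) = (σ²·μ₀ + σ₀²·n·x̄)/(σ² + n·σ₀²) = (908.4196·366.64 + 131.5609·1919.35)/1566.2241 = 585574.375559/1566.2241 = 373.8765.

373.8765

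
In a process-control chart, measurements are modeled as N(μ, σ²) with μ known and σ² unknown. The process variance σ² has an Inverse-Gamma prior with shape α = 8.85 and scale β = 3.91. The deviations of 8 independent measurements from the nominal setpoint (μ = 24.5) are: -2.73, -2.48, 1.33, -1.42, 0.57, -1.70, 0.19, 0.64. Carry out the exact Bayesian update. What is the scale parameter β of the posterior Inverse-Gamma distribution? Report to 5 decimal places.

With known mean μ and an Inverse-Gamma(α, β) prior on σ², the Normal likelihood is conjugate: posterior is Inv-Gamma(α + n/2, β + Σ(xᵢ−μ)²/2).
Σ(xᵢ−μ)² = (-2.73)² + (-2.48)² + (1.33)² + (-1.42)² + (0.57)² + (-1.70)² + (0.19)² + (0.64)² = 21.0492.
Posterior: Inv-Gamma(8.85 + 8/2, 3.91 + 21.0492/2) = Inv-Gamma(12.85, 14.43460).
Posterior β = 14.43460.

14.43460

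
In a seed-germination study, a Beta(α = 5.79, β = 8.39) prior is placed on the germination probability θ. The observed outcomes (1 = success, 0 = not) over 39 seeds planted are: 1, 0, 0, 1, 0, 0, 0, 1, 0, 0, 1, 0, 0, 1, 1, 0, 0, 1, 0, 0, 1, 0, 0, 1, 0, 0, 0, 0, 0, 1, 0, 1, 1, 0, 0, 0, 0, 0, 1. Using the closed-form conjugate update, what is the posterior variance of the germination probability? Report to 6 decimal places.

The Beta prior is conjugate to a Binomial/Bernoulli likelihood; the update adds successes to α and failures to β.
Posterior: Beta(α+k, β+n−k) = Beta(5.79+13, 8.39+26) = Beta(18.79, 34.39).
Var = αβ/((α+β)²(α+β+1)) = 18.79·34.39/(53.18²·54.18) = 0.004217.

0.004217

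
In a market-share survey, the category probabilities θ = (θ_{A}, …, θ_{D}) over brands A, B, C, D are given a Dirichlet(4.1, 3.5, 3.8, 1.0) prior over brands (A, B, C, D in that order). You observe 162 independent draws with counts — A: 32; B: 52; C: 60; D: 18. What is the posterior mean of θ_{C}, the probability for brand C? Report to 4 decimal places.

0.3658

The Dirichlet prior is conjugate to the Multinomial likelihood: each posterior αⱼ = prior αⱼ + observed count nⱼ.
Posterior concentration: (36.1, 55.5, 63.8, 19.0), total = 174.4.
E[θ_{C}|data] = α_{C}/Σα = 63.8/174.4 = 0.3658.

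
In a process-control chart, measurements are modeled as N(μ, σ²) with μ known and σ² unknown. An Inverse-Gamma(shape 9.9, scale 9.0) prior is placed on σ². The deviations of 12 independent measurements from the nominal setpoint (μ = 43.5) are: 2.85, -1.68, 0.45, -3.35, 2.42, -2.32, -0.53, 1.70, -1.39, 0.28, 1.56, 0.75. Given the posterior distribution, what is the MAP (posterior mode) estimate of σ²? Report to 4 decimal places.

With known mean μ and an Inverse-Gamma(α, β) prior on σ², the Normal likelihood is conjugate: posterior is Inv-Gamma(α + n/2, β + Σ(xᵢ−μ)²/2).
Σ(xᵢ−μ)² = (2.85)² + (-1.68)² + (0.45)² + (-3.35)² + (2.42)² + (-2.32)² + (-0.53)² + (1.70)² + (-1.39)² + (0.28)² + (1.56)² + (0.75)² = 41.7862.
Posterior: Inv-Gamma(9.9 + 12/2, 9.0 + 41.7862/2) = Inv-Gamma(15.90, 29.89310).
Mode = β/(α+1) = 29.89310/16.90 = 1.7688.

1.7688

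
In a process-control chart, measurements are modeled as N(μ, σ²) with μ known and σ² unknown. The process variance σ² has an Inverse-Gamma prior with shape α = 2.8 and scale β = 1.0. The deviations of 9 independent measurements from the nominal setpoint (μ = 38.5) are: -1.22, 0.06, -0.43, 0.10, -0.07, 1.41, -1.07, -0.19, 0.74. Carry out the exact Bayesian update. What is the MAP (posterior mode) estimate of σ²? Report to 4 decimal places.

With known mean μ and an Inverse-Gamma(α, β) prior on σ², the Normal likelihood is conjugate: posterior is Inv-Gamma(α + n/2, β + Σ(xᵢ−μ)²/2).
Σ(xᵢ−μ)² = (-1.22)² + (0.06)² + (-0.43)² + (0.10)² + (-0.07)² + (1.41)² + (-1.07)² + (-0.19)² + (0.74)² = 5.4085.
Posterior: Inv-Gamma(2.8 + 9/2, 1.0 + 5.4085/2) = Inv-Gamma(7.30, 3.70425).
Mode = β/(α+1) = 3.70425/8.30 = 0.4463.

0.4463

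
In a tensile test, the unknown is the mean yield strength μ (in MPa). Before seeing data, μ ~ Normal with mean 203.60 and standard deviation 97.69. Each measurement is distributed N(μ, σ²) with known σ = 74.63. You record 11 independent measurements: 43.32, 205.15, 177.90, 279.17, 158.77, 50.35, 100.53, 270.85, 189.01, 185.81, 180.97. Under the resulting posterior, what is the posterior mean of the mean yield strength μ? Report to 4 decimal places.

For Normal data with known variance σ², a Normal(μ₀, σ₀²) prior on μ is conjugate. Posterior precision = 1/σ₀² + n/σ²; posterior mean is the precision-weighted average of μ₀ and x̄.
Σxᵢ = 43.32 + 205.15 + 177.90 + 279.17 + 158.77 + 50.35 + 100.53 + 270.85 + 189.01 + 185.81 + 180.97 = 1841.83, so n·x̄ = 1841.83.
σ₀² = 97.69² = 9543.3361, σ² = 74.63² = 5569.6369; σ² + n·σ₀² = 5569.6369 + 11·9543.3361 = 110546.334.
Posterior mean = (μ₀/σ₀² + n·x̄/σ²)/(1/σ₀² + n/σ²) = (σ²·μ₀ + σ₀²·n·x̄)/(σ² + n·σ₀²) = (5569.6369·203.60 + 9543.3361·1841.83)/110546.334 = 18711180.801903/110546.334 = 169.2610.

169.2610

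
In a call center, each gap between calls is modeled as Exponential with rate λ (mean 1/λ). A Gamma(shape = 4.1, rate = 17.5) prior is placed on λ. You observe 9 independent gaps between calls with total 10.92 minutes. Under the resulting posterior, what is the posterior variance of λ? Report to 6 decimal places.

With a Gamma(shape α, rate β) prior on the exponential rate λ, the posterior after n observations with total T = Σxᵢ is Gamma(α+n, β+T).
Posterior: Gamma(4.1+9, 17.5+10.92) = Gamma(13.1, 28.42).
Var = α/β² = 0.016219.

0.016219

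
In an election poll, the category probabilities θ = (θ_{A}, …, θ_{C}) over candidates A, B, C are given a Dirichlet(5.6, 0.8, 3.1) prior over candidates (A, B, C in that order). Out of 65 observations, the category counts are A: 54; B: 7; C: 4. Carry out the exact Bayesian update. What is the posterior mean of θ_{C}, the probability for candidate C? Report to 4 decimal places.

0.0953

The Dirichlet prior is conjugate to the Multinomial likelihood: each posterior αⱼ = prior αⱼ + observed count nⱼ.
Posterior concentration: (59.6, 7.8, 7.1), total = 74.5.
E[θ_{C}|data] = α_{C}/Σα = 7.1/74.5 = 0.0953.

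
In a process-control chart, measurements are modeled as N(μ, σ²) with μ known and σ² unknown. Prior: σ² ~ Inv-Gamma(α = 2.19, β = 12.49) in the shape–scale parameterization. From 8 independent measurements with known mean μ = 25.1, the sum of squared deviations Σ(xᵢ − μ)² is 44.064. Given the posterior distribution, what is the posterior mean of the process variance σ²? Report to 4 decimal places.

6.6516

With known mean μ and an Inverse-Gamma(α, β) prior on σ², the Normal likelihood is conjugate: posterior is Inv-Gamma(α + n/2, β + Σ(xᵢ−μ)²/2).
Posterior: Inv-Gamma(2.19 + 8/2, 12.49 + 44.064/2) = Inv-Gamma(6.19, 34.5220).
E[σ²|data] = β/(α−1) = 34.5220/5.19 = 6.6516.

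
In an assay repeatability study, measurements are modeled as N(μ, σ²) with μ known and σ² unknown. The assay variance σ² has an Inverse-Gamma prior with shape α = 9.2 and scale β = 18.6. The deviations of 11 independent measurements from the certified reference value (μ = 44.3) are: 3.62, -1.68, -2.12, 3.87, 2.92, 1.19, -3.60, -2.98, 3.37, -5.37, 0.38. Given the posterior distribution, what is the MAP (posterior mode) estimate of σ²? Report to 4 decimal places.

4.6089

With known mean μ and an Inverse-Gamma(α, β) prior on σ², the Normal likelihood is conjugate: posterior is Inv-Gamma(α + n/2, β + Σ(xᵢ−μ)²/2).
Σ(xᵢ−μ)² = (3.62)² + (-1.68)² + (-2.12)² + (3.87)² + (2.92)² + (1.19)² + (-3.60)² + (-2.98)² + (3.37)² + (-5.37)² + (0.38)² = 107.5192.
Posterior: Inv-Gamma(9.2 + 11/2, 18.6 + 107.5192/2) = Inv-Gamma(14.70, 72.35960).
Mode = β/(α+1) = 72.35960/15.70 = 4.6089.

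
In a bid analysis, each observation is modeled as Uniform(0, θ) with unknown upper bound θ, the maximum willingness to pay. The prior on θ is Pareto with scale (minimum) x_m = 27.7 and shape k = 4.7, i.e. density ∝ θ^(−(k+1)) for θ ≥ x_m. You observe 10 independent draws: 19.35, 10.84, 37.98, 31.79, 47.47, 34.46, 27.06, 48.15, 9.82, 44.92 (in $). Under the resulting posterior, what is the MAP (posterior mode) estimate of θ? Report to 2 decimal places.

48.15

A Pareto(scale x_m, shape k) prior on the upper bound θ of Uniform(0, θ) is conjugate: posterior is Pareto(max(x_m, max xᵢ), k + n).
Sample maximum = 48.15; prior scale x_m = 27.7 → posterior scale = max = 48.15.
Posterior shape = 4.7 + 10 = 14.7.
The Pareto density is decreasing on [x_m, ∞), so the mode is x_m = 48.15.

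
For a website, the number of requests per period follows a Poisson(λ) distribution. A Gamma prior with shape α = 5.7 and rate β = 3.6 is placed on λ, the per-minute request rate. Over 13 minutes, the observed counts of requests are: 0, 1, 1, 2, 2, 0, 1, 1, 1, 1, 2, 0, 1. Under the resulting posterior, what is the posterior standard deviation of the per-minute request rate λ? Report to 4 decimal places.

0.2605

With a Gamma(shape α, rate β) prior, the Poisson likelihood is conjugate: the posterior is Gamma(α + ΣXᵢ, β + n).
Sum of counts S = 13 over n = 13 minutes.
Posterior: Gamma(α+S, β+n) = Gamma(5.7+13, 3.6+13) = Gamma(18.7, 16.6).
SD = √α/β = √18.7/16.6 = 0.2605.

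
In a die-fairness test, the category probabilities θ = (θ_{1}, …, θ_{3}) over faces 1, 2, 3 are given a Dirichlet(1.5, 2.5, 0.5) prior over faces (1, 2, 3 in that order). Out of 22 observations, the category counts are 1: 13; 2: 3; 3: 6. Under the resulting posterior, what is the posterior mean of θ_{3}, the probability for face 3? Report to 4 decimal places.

0.2453

The Dirichlet prior is conjugate to the Multinomial likelihood: each posterior αⱼ = prior αⱼ + observed count nⱼ.
Posterior concentration: (14.5, 5.5, 6.5), total = 26.5.
E[θ_{3}|data] = α_{3}/Σα = 6.5/26.5 = 0.2453.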